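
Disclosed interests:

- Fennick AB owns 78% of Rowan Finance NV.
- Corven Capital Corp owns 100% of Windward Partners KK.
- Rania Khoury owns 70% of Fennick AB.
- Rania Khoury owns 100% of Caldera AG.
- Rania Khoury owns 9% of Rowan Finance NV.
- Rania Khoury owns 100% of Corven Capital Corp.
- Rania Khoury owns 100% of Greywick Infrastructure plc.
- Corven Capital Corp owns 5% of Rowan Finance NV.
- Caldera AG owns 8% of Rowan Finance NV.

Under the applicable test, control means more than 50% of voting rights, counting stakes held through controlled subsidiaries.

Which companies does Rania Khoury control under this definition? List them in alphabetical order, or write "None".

Caldera AG, Corven Capital Corp, Fennick AB, Greywick Infrastructure plc, Rowan Finance NV, Windward Partners KK

Rania holds 100% of Greywick, so Rania controls Greywick.
Rania holds 100% of Corven, so Rania controls Corven.
Rania holds 70% of Fennick, so Rania controls Fennick.
Rania holds 100% of Caldera, so Rania controls Caldera.
Corven holds 100% of Windward, so Rania controls Windward.
Fennick and Caldera and Rania and Corven together hold 78% + 8% + 9% + 5% = 100% of Rowan, so Rania controls Rowan.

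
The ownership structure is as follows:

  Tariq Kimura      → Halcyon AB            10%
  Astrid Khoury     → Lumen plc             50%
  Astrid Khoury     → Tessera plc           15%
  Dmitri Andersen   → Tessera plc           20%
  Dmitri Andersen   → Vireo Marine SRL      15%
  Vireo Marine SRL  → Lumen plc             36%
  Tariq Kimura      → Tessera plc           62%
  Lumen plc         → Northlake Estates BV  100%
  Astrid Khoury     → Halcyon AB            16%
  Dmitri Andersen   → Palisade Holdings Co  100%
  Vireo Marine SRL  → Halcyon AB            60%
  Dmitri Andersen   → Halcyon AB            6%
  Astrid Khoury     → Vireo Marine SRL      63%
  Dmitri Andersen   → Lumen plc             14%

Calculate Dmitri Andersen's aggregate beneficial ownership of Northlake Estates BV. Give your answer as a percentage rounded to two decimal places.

Dmitri reaches Northlake along 2 paths.
Via Lumen: 14% × 100% = 14%.
Via Vireo → Lumen: 15% × 36% × 100% = 5.4%.
Total: 14% + 5.4% = 19.4%.
Rounded: 19.40%.

19.40%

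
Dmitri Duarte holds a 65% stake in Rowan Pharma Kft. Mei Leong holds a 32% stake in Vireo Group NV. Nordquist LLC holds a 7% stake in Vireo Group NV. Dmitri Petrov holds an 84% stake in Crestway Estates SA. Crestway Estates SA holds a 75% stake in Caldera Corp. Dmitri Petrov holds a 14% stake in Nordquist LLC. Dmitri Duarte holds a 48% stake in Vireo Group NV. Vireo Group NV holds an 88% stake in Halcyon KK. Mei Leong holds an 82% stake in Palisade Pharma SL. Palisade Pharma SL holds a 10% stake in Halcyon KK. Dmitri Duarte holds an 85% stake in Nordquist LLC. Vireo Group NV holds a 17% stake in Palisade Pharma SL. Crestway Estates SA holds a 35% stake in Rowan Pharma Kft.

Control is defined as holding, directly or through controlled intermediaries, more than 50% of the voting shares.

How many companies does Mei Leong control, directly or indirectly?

1

Mei holds 82% of Palisade, so Mei controls Palisade.
No other company's threshold is met.
Mei controls 1 company.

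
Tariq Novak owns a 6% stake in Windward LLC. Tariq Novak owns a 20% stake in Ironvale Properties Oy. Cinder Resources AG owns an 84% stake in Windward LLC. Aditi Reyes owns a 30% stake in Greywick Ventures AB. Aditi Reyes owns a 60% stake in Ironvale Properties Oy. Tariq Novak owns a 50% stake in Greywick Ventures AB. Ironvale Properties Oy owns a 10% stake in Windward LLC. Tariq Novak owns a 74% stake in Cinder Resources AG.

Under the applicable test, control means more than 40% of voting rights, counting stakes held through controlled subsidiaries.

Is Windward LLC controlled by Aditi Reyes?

Aditi holds 60% of Ironvale, so Aditi controls Ironvale.
In Windward, Aditi's side holds only 10%, not > 40%.
So Aditi does not control Windward.

No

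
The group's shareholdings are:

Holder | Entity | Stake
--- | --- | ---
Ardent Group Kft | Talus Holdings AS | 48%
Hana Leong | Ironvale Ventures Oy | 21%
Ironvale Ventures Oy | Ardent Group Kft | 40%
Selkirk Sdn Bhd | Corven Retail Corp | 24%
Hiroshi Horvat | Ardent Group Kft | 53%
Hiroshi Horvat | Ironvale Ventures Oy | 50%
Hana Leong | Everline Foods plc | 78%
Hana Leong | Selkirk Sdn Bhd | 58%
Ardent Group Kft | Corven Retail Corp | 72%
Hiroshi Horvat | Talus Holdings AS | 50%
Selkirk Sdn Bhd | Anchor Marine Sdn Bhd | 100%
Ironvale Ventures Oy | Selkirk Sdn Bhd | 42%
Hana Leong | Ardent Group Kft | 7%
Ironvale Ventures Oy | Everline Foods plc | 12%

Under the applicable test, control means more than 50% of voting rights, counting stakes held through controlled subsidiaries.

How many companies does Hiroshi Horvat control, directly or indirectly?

Hiroshi holds 53% of Ardent, so Hiroshi controls Ardent.
Ardent holds 72% of Corven, so Hiroshi controls Corven.
Hiroshi and Ardent together hold 50% + 48% = 98% of Talus, so Hiroshi controls Talus.
No other company's threshold is met.
Hiroshi controls 3 companies.

3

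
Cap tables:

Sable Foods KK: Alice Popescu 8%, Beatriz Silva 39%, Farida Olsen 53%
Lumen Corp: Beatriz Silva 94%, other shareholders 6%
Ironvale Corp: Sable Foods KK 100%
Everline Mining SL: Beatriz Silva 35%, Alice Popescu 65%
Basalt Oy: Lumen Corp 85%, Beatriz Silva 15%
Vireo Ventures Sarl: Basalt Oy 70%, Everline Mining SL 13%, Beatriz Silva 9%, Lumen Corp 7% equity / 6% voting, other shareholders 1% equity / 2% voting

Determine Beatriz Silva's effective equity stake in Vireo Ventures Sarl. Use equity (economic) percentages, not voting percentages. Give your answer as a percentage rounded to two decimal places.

Beatriz reaches Vireo along 5 paths.
Via Lumen → Basalt: 94% × 85% × 70% = 55.93%.
Via Basalt: 15% × 70% = 10.5%.
Via Everline: 35% × 13% = 4.55%.
Direct stake: 9% = 9%.
Via Lumen: 94% × 7% = 6.58%.
Total: 55.93% + 10.5% + 4.55% + 9% + 6.58% = 86.56%.

86.56%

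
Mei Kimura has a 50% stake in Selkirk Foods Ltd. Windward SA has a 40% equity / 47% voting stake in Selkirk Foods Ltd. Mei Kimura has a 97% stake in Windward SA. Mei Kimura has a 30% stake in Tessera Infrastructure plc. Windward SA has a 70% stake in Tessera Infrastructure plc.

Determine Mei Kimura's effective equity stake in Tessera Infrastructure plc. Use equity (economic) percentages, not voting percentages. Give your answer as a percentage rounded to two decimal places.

Mei reaches Tessera along 2 paths.
Via Windward: 97% × 70% = 67.9%.
Direct stake: 30% = 30%.
Total: 67.9% + 30% = 97.9%.
Rounded: 97.90%.

97.90%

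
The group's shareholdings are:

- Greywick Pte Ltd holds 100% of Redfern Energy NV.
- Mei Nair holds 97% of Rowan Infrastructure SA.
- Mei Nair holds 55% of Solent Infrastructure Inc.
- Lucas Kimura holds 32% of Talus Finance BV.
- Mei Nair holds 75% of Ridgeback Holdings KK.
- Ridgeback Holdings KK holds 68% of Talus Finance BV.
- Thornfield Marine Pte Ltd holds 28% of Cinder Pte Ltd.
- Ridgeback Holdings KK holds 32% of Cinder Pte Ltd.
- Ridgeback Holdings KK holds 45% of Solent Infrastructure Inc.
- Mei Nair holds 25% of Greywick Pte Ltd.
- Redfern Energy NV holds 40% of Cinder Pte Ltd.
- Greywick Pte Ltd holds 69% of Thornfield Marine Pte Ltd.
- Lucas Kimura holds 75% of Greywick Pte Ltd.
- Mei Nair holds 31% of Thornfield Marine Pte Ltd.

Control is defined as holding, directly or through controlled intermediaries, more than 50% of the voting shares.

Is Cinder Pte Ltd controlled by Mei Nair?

Mei holds 75% of Ridgeback, so Mei controls Ridgeback.
Ridgeback holds 68% of Talus, so Mei controls Talus.
Ridgeback and Mei together hold 45% + 55% = 100% of Solent, so Mei controls Solent.
Mei holds 97% of Rowan, so Mei controls Rowan.
In Cinder, Mei's side holds only 32%, not > 50%.
So Mei does not control Cinder.

No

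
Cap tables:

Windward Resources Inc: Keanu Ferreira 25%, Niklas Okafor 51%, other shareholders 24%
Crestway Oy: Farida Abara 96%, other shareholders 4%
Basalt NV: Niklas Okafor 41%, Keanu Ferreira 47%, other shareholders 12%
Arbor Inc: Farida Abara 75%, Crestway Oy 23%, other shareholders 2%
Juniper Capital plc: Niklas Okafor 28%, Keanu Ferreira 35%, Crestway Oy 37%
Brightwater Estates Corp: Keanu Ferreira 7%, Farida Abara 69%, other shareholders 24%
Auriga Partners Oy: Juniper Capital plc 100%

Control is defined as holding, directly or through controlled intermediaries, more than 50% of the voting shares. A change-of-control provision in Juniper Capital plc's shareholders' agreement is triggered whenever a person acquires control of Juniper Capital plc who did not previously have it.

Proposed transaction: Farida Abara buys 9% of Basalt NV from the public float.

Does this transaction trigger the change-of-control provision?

No

The purchase changes only Farida's holdings, so Farida is the only person who could newly come to control Juniper.
Farida holds 96% of Crestway, so Farida controls Crestway.
Farida and Crestway together hold 75% + 23% = 98% of Arbor, so Farida controls Arbor.
Farida holds 69% of Brightwater, so Farida controls Brightwater.
In Juniper, Farida's side holds only 37%, not > 50%.
So before the transaction, Farida does not control Juniper.
After the purchase, Farida holds 9% of Basalt directly.
Farida's side now holds 9% of Basalt, not > 50%, so Farida still does not control Basalt.
After the transaction, Farida's side holds 37% of Juniper, not > 50%, so Farida still does not control Juniper.
No new person acquires control, so the clause is not triggered.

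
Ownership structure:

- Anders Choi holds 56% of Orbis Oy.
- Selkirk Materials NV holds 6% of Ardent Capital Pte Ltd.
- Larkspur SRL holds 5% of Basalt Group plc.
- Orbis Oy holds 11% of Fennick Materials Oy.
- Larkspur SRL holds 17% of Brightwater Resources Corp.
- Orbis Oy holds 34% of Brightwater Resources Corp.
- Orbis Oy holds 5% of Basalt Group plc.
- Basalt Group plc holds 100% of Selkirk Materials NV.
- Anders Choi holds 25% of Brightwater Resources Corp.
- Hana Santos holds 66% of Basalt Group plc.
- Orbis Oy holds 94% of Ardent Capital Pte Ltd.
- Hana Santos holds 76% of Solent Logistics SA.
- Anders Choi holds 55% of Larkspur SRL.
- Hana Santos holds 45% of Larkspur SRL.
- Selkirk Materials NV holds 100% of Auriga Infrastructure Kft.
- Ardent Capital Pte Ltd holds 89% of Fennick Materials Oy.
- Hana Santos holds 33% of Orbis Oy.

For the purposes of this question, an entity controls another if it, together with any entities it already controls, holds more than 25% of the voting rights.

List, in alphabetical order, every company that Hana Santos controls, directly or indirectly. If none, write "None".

Hana holds 45% of Larkspur, so Hana controls Larkspur.
Hana holds 33% of Orbis, so Hana controls Orbis.
Larkspur and Orbis together hold 17% + 34% = 51% of Brightwater, so Hana controls Brightwater.
Orbis and Larkspur and Hana together hold 5% + 5% + 66% = 76% of Basalt, so Hana controls Basalt.
Hana holds 76% of Solent, so Hana controls Solent.
Basalt holds 100% of Selkirk, so Hana controls Selkirk.
Selkirk holds 100% of Auriga, so Hana controls Auriga.
Selkirk and Orbis together hold 6% + 94% = 100% of Ardent, so Hana controls Ardent.
Orbis and Ardent together hold 11% + 89% = 100% of Fennick, so Hana controls Fennick.

Ardent Capital Pte Ltd, Auriga Infrastructure Kft, Basalt Group plc, Brightwater Resources Corp, Fennick Materials Oy, Larkspur SRL, Orbis Oy, Selkirk Materials NV, Solent Logistics SA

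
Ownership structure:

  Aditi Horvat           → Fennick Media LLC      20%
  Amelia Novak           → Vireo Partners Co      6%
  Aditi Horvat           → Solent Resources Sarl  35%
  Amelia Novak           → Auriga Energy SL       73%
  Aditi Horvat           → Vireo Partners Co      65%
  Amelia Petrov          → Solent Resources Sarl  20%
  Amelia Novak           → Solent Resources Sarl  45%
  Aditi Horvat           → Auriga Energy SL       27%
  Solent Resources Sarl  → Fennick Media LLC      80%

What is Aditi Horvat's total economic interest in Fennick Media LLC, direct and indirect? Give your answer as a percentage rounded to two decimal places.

Aditi reaches Fennick along 2 paths.
Via Solent: 35% × 80% = 28%.
Direct stake: 20% = 20%.
Total: 28% + 20% = 48%.
Rounded: 48.00%.

48.00%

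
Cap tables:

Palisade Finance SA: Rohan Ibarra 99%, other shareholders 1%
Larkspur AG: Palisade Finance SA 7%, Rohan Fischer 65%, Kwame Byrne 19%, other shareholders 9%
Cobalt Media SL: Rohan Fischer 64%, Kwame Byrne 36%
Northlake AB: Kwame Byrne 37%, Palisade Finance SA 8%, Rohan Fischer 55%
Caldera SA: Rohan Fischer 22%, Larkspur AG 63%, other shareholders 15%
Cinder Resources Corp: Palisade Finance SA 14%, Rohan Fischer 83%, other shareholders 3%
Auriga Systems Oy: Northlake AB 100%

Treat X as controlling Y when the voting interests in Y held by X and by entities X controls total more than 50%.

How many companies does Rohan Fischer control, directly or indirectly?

6

Rohan Fischer holds 65% of Larkspur, so Rohan Fischer controls Larkspur.
Rohan Fischer holds 64% of Cobalt, so Rohan Fischer controls Cobalt.
Rohan Fischer holds 55% of Northlake, so Rohan Fischer controls Northlake.
Rohan Fischer and Larkspur together hold 22% + 63% = 85% of Caldera, so Rohan Fischer controls Caldera.
Rohan Fischer holds 83% of Cinder, so Rohan Fischer controls Cinder.
Northlake holds 100% of Auriga, so Rohan Fischer controls Auriga.
No other company's threshold is met.
Rohan Fischer controls 6 companies.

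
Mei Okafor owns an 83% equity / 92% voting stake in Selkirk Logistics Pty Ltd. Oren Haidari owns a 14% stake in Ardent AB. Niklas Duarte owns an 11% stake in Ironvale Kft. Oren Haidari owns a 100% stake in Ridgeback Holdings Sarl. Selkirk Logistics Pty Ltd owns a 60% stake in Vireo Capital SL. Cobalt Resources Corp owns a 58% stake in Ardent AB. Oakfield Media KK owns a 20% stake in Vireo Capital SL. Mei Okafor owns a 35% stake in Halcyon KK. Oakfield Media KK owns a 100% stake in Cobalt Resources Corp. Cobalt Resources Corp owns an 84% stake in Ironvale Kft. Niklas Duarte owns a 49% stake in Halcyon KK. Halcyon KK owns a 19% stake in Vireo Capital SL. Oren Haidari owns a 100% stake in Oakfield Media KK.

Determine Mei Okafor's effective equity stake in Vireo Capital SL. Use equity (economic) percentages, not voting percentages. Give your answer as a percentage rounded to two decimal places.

56.45%

Mei reaches Vireo along 2 paths.
Via Halcyon: 35% × 19% = 6.65%.
Via Selkirk: 83% × 60% = 49.8%.
Total: 6.65% + 49.8% = 56.45%.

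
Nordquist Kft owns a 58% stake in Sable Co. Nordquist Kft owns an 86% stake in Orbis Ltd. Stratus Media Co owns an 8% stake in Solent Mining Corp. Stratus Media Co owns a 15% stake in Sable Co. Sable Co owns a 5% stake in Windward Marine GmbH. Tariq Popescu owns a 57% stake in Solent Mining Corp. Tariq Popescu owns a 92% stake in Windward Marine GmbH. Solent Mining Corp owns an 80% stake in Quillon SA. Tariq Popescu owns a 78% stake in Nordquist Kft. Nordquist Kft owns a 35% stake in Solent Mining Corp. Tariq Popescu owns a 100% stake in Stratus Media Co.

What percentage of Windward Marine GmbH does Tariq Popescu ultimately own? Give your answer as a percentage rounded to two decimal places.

Tariq reaches Windward along 3 paths.
Direct stake: 92% = 92%.
Via Stratus → Sable: 100% × 15% × 5% = 0.75%.
Via Nordquist → Sable: 78% × 58% × 5% = 2.262%.
Total: 92% + 0.75% + 2.262% = 95.012%.
Rounded: 95.01%.

95.01%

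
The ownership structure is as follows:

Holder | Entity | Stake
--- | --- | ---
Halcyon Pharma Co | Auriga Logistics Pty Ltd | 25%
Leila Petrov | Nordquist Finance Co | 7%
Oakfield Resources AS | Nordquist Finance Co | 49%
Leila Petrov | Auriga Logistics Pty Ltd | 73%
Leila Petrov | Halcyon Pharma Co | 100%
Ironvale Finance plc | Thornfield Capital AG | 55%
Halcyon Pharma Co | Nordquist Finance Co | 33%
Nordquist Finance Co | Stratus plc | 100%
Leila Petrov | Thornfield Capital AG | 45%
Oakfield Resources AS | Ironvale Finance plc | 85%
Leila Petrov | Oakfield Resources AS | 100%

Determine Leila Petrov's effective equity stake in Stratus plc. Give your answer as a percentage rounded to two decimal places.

Leila reaches Stratus along 3 paths.
Via Oakfield → Nordquist: 100% × 49% × 100% = 49%.
Via Nordquist: 7% × 100% = 7%.
Via Halcyon → Nordquist: 100% × 33% × 100% = 33%.
Total: 49% + 7% + 33% = 89%.
Rounded: 89.00%.

89.00%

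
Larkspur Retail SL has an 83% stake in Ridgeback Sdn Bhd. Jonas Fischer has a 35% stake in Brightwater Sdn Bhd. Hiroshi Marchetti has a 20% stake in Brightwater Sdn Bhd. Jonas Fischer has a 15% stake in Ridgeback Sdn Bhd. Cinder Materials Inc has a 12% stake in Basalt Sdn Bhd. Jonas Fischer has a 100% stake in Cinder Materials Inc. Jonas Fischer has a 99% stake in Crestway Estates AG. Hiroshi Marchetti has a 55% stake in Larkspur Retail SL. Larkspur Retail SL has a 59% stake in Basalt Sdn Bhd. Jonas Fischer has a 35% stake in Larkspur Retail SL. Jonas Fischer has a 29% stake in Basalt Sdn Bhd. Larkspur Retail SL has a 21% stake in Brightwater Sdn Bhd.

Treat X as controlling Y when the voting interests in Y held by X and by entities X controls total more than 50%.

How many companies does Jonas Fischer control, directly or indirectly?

2

Jonas holds 100% of Cinder, so Jonas controls Cinder.
Jonas holds 99% of Crestway, so Jonas controls Crestway.
No other company's threshold is met.
Jonas controls 2 companies.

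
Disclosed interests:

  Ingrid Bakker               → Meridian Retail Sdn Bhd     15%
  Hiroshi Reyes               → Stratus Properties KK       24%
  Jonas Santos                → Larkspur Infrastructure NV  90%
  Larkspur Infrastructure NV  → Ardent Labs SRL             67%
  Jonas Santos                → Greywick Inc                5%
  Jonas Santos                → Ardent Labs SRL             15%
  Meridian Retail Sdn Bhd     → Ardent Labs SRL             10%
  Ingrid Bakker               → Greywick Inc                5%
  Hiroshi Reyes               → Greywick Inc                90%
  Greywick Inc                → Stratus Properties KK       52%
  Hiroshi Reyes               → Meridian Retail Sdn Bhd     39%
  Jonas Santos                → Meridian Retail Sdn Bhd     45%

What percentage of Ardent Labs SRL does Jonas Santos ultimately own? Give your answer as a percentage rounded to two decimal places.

79.80%

Jonas reaches Ardent along 3 paths.
Via Larkspur: 90% × 67% = 60.3%.
Direct stake: 15% = 15%.
Via Meridian: 45% × 10% = 4.5%.
Total: 60.3% + 15% + 4.5% = 79.8%.
Rounded: 79.80%.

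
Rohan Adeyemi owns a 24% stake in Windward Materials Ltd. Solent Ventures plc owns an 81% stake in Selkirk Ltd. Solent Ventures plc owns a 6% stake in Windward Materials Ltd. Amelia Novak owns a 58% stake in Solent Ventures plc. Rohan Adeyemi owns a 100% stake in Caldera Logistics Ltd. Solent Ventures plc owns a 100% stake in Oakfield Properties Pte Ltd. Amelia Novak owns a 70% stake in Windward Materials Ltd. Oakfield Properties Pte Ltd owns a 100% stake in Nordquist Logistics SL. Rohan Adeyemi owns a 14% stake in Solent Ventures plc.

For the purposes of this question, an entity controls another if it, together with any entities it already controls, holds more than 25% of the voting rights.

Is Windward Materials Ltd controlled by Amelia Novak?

Yes

Amelia holds 58% of Solent, so Amelia controls Solent.
Solent and Amelia together hold 6% + 70% = 76% of Windward, so Amelia controls Windward.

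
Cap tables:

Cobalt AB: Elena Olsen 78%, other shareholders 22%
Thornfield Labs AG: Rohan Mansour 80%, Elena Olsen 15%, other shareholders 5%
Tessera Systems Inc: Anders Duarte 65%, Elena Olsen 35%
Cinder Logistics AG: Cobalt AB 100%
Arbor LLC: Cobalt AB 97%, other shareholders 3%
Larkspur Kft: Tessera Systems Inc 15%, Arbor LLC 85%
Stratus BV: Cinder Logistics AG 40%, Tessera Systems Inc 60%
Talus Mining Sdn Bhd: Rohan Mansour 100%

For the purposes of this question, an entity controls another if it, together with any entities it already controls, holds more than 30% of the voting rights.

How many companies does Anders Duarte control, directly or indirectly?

2

Anders holds 65% of Tessera, so Anders controls Tessera.
Tessera holds 60% of Stratus, so Anders controls Stratus.
No other company's threshold is met.
Anders controls 2 companies.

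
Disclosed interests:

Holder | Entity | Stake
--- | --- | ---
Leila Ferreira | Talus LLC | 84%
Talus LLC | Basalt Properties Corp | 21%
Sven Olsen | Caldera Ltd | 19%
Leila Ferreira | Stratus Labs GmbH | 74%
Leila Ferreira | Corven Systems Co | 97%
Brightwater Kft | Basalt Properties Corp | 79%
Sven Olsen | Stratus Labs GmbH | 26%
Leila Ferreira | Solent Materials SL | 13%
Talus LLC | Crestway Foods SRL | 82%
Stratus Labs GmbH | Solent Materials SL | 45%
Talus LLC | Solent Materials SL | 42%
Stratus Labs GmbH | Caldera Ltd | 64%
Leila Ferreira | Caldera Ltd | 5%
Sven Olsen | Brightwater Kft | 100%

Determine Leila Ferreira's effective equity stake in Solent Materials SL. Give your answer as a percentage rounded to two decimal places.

Leila reaches Solent along 3 paths.
Direct stake: 13% = 13%.
Via Stratus: 74% × 45% = 33.3%.
Via Talus: 84% × 42% = 35.28%.
Total: 13% + 33.3% + 35.28% = 81.58%.

81.58%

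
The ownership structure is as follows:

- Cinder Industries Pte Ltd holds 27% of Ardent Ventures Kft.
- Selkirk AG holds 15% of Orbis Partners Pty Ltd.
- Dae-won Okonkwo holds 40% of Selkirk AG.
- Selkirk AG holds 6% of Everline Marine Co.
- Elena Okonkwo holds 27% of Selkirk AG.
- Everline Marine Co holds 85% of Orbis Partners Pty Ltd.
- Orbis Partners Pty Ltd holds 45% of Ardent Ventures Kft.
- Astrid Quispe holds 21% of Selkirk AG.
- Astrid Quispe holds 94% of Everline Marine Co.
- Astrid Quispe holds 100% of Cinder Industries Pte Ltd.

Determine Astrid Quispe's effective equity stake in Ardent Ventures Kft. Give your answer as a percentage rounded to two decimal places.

64.85%

Astrid reaches Ardent along 4 paths.
Via Everline → Orbis: 94% × 85% × 45% = 35.955%.
Via Selkirk → Everline → Orbis: 21% × 6% × 85% × 45% = 0.48195%.
Via Selkirk → Orbis: 21% × 15% × 45% = 1.4175%.
Via Cinder: 100% × 27% = 27%.
Total: 35.955% + 0.48195% + 1.4175% + 27% = 64.85445%.
Rounded: 64.85%.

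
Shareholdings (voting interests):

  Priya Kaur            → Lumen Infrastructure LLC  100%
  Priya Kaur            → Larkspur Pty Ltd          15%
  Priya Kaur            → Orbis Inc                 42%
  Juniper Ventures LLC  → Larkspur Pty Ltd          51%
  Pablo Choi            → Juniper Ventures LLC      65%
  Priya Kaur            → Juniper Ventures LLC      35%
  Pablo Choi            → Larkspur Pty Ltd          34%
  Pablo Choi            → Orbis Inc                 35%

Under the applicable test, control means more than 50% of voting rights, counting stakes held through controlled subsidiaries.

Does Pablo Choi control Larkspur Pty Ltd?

Yes

Pablo holds 65% of Juniper, so Pablo controls Juniper.
Juniper and Pablo together hold 51% + 34% = 85% of Larkspur, so Pablo controls Larkspur.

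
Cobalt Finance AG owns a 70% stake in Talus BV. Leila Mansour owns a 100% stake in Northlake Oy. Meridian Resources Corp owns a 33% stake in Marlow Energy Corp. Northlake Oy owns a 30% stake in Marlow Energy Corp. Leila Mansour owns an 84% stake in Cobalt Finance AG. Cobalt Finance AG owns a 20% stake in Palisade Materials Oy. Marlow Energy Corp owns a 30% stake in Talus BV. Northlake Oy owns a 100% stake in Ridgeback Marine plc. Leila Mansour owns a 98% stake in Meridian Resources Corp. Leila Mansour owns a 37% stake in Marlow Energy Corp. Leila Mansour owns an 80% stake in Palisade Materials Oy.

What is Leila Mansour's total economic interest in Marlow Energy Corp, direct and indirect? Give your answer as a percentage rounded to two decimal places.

99.34%

Leila reaches Marlow along 3 paths.
Via Meridian: 98% × 33% = 32.34%.
Direct stake: 37% = 37%.
Via Northlake: 100% × 30% = 30%.
Total: 32.34% + 37% + 30% = 99.34%.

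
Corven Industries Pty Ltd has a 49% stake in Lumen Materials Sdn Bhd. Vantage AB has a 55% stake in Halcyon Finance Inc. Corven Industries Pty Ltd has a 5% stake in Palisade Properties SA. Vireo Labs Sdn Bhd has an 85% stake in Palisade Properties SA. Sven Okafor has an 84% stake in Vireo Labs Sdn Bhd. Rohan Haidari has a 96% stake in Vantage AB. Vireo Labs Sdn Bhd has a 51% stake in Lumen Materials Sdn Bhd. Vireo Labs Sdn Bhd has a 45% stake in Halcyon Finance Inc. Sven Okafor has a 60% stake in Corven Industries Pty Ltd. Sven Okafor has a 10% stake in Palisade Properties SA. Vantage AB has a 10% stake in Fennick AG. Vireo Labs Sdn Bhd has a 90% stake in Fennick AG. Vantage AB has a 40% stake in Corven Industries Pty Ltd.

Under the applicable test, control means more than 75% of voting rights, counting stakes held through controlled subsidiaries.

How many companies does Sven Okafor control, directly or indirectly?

Sven holds 84% of Vireo, so Sven controls Vireo.
Vireo holds 90% of Fennick, so Sven controls Fennick.
Sven and Vireo together hold 10% + 85% = 95% of Palisade, so Sven controls Palisade.
No other company's threshold is met.
Sven controls 3 companies.

3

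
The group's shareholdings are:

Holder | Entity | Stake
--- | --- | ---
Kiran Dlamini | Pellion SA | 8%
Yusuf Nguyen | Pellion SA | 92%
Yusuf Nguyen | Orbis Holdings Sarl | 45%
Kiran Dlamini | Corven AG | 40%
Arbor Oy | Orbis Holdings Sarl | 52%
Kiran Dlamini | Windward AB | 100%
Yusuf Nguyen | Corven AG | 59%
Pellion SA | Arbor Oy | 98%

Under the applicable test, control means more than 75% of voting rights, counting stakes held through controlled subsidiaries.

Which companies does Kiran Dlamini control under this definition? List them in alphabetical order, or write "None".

Kiran holds 100% of Windward, so Kiran controls Windward.
No other company's threshold is met.

Windward AB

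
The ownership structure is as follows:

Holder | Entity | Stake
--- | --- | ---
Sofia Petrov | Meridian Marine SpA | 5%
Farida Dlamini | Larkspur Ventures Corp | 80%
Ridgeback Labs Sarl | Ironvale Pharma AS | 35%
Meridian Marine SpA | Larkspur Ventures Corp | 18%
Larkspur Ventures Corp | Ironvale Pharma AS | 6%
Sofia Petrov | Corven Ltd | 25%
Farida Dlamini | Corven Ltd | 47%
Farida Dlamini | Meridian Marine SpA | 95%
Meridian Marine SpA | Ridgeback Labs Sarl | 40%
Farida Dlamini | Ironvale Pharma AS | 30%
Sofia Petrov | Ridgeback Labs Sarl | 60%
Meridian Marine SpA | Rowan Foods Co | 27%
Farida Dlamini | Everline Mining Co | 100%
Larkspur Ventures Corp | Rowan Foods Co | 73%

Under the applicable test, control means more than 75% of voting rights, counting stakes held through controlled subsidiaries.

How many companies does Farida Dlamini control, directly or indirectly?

4

Farida holds 95% of Meridian, so Farida controls Meridian.
Meridian and Farida together hold 18% + 80% = 98% of Larkspur, so Farida controls Larkspur.
Farida holds 100% of Everline, so Farida controls Everline.
Meridian and Larkspur together hold 27% + 73% = 100% of Rowan, so Farida controls Rowan.
No other company's threshold is met.
Farida controls 4 companies.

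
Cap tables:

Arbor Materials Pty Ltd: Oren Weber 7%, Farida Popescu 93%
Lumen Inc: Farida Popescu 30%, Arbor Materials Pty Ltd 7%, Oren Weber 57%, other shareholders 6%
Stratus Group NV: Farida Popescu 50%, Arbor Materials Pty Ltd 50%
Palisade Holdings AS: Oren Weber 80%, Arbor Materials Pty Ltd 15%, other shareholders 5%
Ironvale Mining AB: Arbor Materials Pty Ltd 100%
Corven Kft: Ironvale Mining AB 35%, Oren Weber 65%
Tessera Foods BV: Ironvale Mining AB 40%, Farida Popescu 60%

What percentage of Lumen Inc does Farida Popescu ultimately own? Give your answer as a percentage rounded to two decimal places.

Farida reaches Lumen along 2 paths.
Direct stake: 30% = 30%.
Via Arbor: 93% × 7% = 6.51%.
Total: 30% + 6.51% = 36.51%.

36.51%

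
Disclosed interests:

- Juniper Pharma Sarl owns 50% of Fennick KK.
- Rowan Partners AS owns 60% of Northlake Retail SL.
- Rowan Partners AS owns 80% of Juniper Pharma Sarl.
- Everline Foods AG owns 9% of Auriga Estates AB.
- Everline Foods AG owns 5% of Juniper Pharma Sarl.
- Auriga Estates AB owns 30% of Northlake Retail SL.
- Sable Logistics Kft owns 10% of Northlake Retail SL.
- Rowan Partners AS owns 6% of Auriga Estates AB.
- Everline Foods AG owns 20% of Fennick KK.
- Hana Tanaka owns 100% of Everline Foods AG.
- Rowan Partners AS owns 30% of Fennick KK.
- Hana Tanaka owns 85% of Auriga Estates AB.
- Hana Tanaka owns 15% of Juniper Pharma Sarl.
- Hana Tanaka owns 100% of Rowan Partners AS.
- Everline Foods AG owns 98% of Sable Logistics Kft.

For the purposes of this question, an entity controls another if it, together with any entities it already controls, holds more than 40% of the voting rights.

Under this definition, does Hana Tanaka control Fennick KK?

Hana holds 100% of Rowan, so Hana controls Rowan.
Hana holds 100% of Everline, so Hana controls Everline.
Rowan and Everline and Hana together hold 80% + 5% + 15% = 100% of Juniper, so Hana controls Juniper.
Rowan and Everline and Juniper together hold 30% + 20% + 50% = 100% of Fennick, so Hana controls Fennick.

Yes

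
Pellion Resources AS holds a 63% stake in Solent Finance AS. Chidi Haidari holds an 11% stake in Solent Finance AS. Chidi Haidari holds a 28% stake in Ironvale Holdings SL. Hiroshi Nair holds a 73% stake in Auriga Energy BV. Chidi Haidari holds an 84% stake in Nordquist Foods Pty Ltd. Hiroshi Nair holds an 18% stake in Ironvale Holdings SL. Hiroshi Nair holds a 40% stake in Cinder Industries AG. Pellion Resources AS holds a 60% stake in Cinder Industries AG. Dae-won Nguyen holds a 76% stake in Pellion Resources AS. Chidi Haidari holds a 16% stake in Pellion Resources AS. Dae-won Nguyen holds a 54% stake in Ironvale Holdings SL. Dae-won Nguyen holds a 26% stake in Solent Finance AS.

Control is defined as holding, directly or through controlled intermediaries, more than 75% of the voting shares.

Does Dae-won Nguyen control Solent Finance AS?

Yes

Dae-won holds 76% of Pellion, so Dae-won controls Pellion.
Pellion and Dae-won together hold 63% + 26% = 89% of Solent, so Dae-won controls Solent.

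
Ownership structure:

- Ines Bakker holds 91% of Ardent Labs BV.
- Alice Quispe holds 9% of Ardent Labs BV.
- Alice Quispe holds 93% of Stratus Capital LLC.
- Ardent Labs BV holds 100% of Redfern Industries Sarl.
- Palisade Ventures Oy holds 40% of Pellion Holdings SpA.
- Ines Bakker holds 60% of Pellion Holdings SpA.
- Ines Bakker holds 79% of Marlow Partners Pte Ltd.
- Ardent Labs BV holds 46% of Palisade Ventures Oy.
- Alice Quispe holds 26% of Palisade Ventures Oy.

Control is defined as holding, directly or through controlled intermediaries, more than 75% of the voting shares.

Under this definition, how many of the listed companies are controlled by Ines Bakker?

Ines holds 79% of Marlow, so Ines controls Marlow.
Ines holds 91% of Ardent, so Ines controls Ardent.
Ardent holds 100% of Redfern, so Ines controls Redfern.
No other company's threshold is met.
Ines controls 3 companies.

3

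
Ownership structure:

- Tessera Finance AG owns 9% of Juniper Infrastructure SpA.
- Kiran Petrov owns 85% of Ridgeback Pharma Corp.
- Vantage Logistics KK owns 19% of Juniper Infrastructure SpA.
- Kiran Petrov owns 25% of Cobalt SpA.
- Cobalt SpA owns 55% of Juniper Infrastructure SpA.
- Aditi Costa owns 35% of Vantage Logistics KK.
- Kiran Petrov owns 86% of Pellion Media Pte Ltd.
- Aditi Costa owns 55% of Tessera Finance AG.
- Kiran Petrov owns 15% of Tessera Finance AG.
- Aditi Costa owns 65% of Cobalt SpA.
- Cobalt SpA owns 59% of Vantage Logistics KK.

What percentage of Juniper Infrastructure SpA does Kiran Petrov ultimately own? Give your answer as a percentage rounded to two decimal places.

Kiran reaches Juniper along 3 paths.
Via Cobalt → Vantage: 25% × 59% × 19% = 2.8025%.
Via Tessera: 15% × 9% = 1.35%.
Via Cobalt: 25% × 55% = 13.75%.
Total: 2.8025% + 1.35% + 13.75% = 17.9025%.
Rounded: 17.90%.

17.90%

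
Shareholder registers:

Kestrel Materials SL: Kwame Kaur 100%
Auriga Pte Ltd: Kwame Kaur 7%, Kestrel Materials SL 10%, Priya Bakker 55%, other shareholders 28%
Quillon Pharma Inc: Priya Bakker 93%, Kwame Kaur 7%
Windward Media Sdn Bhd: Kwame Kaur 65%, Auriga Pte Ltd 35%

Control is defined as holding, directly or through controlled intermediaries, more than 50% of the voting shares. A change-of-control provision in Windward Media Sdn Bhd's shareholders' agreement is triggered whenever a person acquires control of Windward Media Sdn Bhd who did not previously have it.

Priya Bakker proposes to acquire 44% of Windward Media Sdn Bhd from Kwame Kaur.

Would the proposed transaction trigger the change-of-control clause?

Yes

The purchase adds only to Priya's holdings (Kwame's stake shrinks), so Priya is the only person who could newly come to control Windward.
Priya holds 55% of Auriga, so Priya controls Auriga.
Priya holds 93% of Quillon, so Priya controls Quillon.
In Windward, Priya's side holds only 35%, not > 50%.
So before the transaction, Priya does not control Windward.
After the purchase, Priya holds 44% of Windward directly, and Kwame's stake falls to 21%.
Auriga and Priya together hold 35% + 44% = 79% of Windward, so Priya controls Windward.
Priya did not control Windward before and does after, so the clause is triggered.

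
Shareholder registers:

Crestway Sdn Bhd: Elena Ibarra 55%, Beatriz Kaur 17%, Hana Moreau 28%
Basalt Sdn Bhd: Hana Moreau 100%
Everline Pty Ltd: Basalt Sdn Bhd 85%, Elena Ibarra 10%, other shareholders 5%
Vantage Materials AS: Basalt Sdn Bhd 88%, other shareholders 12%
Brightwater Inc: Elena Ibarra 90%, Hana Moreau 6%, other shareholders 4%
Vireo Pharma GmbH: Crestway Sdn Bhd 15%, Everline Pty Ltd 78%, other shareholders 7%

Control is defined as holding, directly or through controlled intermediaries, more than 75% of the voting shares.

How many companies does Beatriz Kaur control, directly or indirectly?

0

Beatriz's largest direct stake is 17% in Crestway, which does not meet the threshold.
Beatriz controls 0 companies.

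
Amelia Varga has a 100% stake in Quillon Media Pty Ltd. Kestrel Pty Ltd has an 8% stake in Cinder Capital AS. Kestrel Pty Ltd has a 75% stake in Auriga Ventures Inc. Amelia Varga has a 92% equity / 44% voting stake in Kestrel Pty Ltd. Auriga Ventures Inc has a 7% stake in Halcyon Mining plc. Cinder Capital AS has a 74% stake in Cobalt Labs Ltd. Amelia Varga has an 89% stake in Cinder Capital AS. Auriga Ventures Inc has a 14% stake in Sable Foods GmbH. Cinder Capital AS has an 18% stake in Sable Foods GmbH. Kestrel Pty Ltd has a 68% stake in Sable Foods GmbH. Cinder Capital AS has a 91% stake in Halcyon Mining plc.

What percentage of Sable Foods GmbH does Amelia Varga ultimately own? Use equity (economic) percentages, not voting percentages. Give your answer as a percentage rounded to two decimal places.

89.56%

Amelia reaches Sable along 4 paths.
Via Kestrel: 92% × 68% = 62.56%.
Via Kestrel → Auriga: 92% × 75% × 14% = 9.66%.
Via Kestrel → Cinder: 92% × 8% × 18% = 1.3248%.
Via Cinder: 89% × 18% = 16.02%.
Total: 62.56% + 9.66% + 1.3248% + 16.02% = 89.5648%.
Rounded: 89.56%.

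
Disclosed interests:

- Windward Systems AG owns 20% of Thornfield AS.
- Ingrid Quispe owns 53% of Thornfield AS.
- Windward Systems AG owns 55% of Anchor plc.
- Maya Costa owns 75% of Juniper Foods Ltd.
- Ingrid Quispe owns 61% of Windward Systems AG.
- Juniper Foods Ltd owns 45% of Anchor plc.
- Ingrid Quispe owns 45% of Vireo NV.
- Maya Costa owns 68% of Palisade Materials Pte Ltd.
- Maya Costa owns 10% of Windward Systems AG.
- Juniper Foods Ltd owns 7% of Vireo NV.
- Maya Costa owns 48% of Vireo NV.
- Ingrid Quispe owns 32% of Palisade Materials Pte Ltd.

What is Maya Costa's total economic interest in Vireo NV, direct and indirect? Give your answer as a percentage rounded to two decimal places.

53.25%

Maya reaches Vireo along 2 paths.
Direct stake: 48% = 48%.
Via Juniper: 75% × 7% = 5.25%.
Total: 48% + 5.25% = 53.25%.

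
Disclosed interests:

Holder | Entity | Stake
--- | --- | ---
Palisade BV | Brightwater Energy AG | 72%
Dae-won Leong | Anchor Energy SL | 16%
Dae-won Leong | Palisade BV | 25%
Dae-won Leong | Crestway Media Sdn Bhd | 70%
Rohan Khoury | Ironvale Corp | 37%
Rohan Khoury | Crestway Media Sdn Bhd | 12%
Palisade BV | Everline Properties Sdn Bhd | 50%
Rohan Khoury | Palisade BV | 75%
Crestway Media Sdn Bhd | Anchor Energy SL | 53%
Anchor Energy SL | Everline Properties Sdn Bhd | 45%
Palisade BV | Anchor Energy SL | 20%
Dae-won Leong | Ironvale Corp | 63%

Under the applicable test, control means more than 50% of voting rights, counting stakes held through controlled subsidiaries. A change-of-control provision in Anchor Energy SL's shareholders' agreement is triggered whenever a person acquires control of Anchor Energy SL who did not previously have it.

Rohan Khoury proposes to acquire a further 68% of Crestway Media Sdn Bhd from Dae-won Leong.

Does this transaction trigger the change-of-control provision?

The purchase adds only to Rohan's holdings (Dae-won's stake shrinks), so Rohan is the only person who could newly come to control Anchor.
Rohan holds 75% of Palisade, so Rohan controls Palisade.
Palisade holds 72% of Brightwater, so Rohan controls Brightwater.
In Anchor, Rohan's side holds only 20%, not > 50%.
So before the transaction, Rohan does not control Anchor.
After the purchase, Rohan's direct stake in Crestway rises to 12% + 68% = 80%, and Dae-won's stake falls to 2%.
Rohan holds 80% of Crestway, so Rohan controls Crestway.
Palisade and Crestway together hold 20% + 53% = 73% of Anchor, so Rohan controls Anchor.
Rohan did not control Anchor before and does after, so the clause is triggered.

Yes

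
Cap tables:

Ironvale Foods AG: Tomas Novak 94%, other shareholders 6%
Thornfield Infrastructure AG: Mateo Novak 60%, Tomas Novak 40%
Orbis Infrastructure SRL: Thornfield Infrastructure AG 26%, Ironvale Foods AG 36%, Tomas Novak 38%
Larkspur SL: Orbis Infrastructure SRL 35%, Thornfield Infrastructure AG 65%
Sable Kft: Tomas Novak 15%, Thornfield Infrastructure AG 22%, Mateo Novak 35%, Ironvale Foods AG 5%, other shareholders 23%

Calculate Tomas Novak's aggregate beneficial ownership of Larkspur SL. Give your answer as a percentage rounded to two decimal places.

Tomas reaches Larkspur along 4 paths.
Via Thornfield → Orbis: 40% × 26% × 35% = 3.64%.
Via Ironvale → Orbis: 94% × 36% × 35% = 11.844%.
Via Orbis: 38% × 35% = 13.3%.
Via Thornfield: 40% × 65% = 26%.
Total: 3.64% + 11.844% + 13.3% + 26% = 54.784%.
Rounded: 54.78%.

54.78%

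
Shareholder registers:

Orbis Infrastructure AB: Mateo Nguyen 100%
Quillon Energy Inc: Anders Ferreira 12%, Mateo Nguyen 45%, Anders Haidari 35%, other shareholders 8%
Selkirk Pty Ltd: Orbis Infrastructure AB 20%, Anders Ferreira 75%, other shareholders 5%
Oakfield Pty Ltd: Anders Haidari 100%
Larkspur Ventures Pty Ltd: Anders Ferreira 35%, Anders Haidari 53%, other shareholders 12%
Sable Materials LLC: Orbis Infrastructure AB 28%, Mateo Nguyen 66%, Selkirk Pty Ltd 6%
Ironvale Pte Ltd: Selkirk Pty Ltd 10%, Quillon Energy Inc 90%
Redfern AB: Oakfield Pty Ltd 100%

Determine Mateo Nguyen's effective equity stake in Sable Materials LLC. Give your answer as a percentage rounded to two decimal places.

Mateo reaches Sable along 3 paths.
Via Orbis: 100% × 28% = 28%.
Direct stake: 66% = 66%.
Via Orbis → Selkirk: 100% × 20% × 6% = 1.2%.
Total: 28% + 66% + 1.2% = 95.2%.
Rounded: 95.20%.

95.20%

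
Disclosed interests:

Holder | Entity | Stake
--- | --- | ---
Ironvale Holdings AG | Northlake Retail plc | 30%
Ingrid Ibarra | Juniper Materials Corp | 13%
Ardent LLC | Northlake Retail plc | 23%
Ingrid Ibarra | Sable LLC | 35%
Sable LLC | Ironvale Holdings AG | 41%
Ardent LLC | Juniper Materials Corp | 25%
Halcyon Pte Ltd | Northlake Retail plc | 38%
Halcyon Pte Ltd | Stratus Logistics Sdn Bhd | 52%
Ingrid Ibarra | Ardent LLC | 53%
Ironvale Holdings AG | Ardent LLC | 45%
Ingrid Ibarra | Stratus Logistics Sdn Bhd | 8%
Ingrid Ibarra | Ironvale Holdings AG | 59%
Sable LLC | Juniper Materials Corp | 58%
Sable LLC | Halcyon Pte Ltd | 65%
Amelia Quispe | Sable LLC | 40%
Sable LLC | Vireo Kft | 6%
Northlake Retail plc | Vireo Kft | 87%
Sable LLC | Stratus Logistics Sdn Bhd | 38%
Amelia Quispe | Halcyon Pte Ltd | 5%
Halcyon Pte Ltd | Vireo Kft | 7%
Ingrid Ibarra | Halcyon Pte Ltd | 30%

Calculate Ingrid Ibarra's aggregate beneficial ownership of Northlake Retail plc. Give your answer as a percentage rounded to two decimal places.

Ingrid reaches Northlake along 7 paths.
Via Sable → Ironvale: 35% × 41% × 30% = 4.305%.
Via Ironvale: 59% × 30% = 17.7%.
Via Halcyon: 30% × 38% = 11.4%.
Via Sable → Halcyon: 35% × 65% × 38% = 8.645%.
Via Sable → Ironvale → Ardent: 35% × 41% × 45% × 23% = 1.485225%.
Via Ironvale → Ardent: 59% × 45% × 23% = 6.1065%.
Via Ardent: 53% × 23% = 12.19%.
Total: 4.305% + 17.7% + 11.4% + 8.645% + 1.485225% + 6.1065% + 12.19% = 61.831725%.
Rounded: 61.83%.

61.83%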